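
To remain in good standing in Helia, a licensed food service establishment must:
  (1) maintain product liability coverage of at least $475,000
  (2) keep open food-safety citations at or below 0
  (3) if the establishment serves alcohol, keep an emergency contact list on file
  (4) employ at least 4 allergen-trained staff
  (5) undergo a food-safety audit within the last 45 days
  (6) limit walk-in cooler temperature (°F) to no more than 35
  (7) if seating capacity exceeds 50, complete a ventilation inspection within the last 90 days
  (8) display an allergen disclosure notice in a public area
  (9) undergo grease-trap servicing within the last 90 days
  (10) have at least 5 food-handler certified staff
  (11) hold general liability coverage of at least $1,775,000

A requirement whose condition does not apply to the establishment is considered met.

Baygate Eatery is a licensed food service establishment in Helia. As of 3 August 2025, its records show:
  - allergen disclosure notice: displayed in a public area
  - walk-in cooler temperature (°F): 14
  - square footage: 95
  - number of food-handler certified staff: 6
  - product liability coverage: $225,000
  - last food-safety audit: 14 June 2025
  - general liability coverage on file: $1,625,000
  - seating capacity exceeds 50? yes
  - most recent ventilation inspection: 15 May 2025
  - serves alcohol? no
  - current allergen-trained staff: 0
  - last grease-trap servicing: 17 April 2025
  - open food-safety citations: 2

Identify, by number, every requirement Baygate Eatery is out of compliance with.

1, 2, 4, 5, 9, 11

1. product liability coverage $225,000 < $475,000 → not met
2. open food-safety citations 2 > 0 → not met
3. condition 'serves alcohol' does not hold → requirement n/a → met
4. allergen-trained staff 0 < 4 → not met
5. food-safety audit 50 days ago vs limit 45 → not met
6. walk-in cooler temperature (°F) 14 ≤ 35 → met
7. condition 'seating capacity exceeds 50' holds; ventilation inspection 80 days ago vs limit 90 → met
8. allergen disclosure notice present → met
9. grease-trap servicing 108 days ago vs limit 90 → not met
10. food-handler certified staff 6 ≥ 5 → met
11. general liability coverage $1,625,000 < $1,775,000 → not met
Not met: 1, 2, 4, 5, 9, 11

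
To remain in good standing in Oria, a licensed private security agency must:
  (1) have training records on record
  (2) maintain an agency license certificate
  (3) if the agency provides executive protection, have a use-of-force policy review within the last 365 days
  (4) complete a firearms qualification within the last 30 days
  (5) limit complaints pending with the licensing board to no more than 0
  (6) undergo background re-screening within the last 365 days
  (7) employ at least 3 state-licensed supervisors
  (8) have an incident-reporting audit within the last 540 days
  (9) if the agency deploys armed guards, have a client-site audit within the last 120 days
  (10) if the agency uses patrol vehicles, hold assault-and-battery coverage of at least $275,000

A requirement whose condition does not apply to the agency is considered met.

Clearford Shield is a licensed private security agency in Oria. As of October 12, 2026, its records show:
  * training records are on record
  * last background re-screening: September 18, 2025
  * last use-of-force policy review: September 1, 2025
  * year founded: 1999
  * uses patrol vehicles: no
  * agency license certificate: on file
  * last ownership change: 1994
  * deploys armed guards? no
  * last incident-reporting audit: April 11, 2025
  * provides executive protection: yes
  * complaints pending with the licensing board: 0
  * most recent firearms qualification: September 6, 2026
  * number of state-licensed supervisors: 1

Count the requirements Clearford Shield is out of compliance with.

5

1. training records present → met
2. agency license certificate present → met
3. condition 'provides executive protection' holds; use-of-force policy review 406 days ago vs limit 365 → not met
4. firearms qualification 36 days ago vs limit 30 → not met
5. complaints pending with the licensing board 0 ≤ 0 → met
6. background re-screening 389 days ago vs limit 365 → not met
7. state-licensed supervisors 1 < 3 → not met
8. incident-reporting audit 549 days ago vs limit 540 → not met
9. condition 'deploys armed guards' does not hold → requirement n/a → met
10. condition 'uses patrol vehicles' does not hold → requirement n/a → met
Not met: 5 of 10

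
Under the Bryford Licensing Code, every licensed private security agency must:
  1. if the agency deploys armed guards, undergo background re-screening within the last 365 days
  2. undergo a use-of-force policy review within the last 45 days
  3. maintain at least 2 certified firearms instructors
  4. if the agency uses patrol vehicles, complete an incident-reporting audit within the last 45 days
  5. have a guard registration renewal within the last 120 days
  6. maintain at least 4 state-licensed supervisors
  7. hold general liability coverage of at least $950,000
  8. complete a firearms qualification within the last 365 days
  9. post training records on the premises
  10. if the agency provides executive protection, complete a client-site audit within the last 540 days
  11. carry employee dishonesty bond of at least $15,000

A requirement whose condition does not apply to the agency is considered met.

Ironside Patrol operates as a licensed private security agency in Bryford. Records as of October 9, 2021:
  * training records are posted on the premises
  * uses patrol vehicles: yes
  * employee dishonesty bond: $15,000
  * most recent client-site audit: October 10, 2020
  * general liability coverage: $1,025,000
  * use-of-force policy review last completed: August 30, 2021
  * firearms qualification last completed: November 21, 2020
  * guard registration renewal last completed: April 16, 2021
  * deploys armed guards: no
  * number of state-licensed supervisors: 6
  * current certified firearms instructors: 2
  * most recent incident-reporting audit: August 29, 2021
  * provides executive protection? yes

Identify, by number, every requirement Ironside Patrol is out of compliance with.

5

1. condition 'deploys armed guards' does not hold → requirement n/a → met
2. use-of-force policy review 40 days ago vs limit 45 → met
3. certified firearms instructors 2 ≥ 2 → met
4. condition 'uses patrol vehicles' holds; incident-reporting audit 41 days ago vs limit 45 → met
5. guard registration renewal 176 days ago vs limit 120 → not met
6. state-licensed supervisors 6 ≥ 4 → met
7. general liability coverage $1,025,000 ≥ $950,000 → met
8. firearms qualification 322 days ago vs limit 365 → met
9. training records present → met
10. condition 'provides executive protection' holds; client-site audit 364 days ago vs limit 540 → met
11. employee dishonesty bond $15,000 ≥ $15,000 → met
Not met: 5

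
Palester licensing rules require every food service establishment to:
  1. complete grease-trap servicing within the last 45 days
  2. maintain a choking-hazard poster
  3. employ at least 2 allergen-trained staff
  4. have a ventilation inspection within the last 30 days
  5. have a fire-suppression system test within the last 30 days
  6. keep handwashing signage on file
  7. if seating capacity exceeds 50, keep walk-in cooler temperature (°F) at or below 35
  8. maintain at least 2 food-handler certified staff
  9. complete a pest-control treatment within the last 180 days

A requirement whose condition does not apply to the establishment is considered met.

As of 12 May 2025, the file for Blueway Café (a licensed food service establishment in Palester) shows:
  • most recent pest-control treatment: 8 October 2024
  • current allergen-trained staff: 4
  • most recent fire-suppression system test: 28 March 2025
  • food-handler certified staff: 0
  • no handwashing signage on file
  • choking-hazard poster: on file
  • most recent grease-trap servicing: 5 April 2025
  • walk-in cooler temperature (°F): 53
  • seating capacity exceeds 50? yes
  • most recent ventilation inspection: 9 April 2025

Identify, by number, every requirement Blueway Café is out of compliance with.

4, 5, 6, 7, 8, 9

1. grease-trap servicing 37 days ago vs limit 45 → met
2. choking-hazard poster present → met
3. allergen-trained staff 4 ≥ 2 → met
4. ventilation inspection 33 days ago vs limit 30 → not met
5. fire-suppression system test 45 days ago vs limit 30 → not met
6. handwashing signage absent → not met
7. condition 'seating capacity exceeds 50' holds; walk-in cooler temperature (°F) 53 > 35 → not met
8. food-handler certified staff 0 < 2 → not met
9. pest-control treatment 216 days ago vs limit 180 → not met
Not met: 4, 5, 6, 7, 8, 9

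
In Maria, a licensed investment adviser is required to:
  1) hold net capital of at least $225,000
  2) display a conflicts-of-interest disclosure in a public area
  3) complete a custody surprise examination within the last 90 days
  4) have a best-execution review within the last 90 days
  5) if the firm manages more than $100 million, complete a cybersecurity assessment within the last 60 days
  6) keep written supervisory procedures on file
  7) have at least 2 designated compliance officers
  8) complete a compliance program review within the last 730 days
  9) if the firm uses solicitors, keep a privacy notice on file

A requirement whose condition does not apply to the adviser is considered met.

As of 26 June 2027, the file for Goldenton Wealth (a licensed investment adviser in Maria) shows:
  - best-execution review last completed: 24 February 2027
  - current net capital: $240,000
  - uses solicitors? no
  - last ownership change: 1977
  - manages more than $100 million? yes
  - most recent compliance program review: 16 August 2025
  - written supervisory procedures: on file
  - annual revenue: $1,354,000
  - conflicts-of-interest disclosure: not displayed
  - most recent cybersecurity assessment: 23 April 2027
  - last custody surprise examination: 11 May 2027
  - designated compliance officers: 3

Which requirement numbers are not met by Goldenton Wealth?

1. net capital $240,000 ≥ $225,000 → met
2. conflicts-of-interest disclosure absent → not met
3. custody surprise examination 46 days ago vs limit 90 → met
4. best-execution review 122 days ago vs limit 90 → not met
5. condition 'manages more than $100 million' holds; cybersecurity assessment 64 days ago vs limit 60 → not met
6. written supervisory procedures present → met
7. designated compliance officers 3 ≥ 2 → met
8. compliance program review 679 days ago vs limit 730 → met
9. condition 'uses solicitors' does not hold → requirement n/a → met
Not met: 2, 4, 5

2, 4, 5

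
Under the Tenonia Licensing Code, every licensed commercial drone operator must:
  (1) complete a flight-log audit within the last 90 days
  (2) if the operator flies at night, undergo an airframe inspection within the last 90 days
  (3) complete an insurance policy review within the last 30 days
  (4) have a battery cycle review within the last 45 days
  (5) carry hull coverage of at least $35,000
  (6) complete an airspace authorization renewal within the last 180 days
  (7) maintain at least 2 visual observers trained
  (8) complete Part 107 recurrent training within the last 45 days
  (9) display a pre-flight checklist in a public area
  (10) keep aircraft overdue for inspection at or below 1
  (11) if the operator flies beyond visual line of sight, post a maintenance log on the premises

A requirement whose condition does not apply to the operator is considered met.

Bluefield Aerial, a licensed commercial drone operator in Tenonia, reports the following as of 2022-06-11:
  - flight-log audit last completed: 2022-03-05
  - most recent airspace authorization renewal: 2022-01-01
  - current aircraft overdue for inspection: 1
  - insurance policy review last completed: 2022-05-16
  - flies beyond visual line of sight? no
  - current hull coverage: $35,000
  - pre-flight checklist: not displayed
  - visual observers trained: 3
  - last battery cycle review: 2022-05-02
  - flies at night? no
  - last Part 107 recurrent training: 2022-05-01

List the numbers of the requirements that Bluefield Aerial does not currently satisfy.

1. flight-log audit 98 days ago vs limit 90 → not met
2. condition 'flies at night' does not hold → requirement n/a → met
3. insurance policy review 26 days ago vs limit 30 → met
4. battery cycle review 40 days ago vs limit 45 → met
5. hull coverage $35,000 ≥ $35,000 → met
6. airspace authorization renewal 161 days ago vs limit 180 → met
7. visual observers trained 3 ≥ 2 → met
8. Part 107 recurrent training 41 days ago vs limit 45 → met
9. pre-flight checklist absent → not met
10. aircraft overdue for inspection 1 ≤ 1 → met
11. condition 'flies beyond visual line of sight' does not hold → requirement n/a → met
Not met: 1, 9

1, 9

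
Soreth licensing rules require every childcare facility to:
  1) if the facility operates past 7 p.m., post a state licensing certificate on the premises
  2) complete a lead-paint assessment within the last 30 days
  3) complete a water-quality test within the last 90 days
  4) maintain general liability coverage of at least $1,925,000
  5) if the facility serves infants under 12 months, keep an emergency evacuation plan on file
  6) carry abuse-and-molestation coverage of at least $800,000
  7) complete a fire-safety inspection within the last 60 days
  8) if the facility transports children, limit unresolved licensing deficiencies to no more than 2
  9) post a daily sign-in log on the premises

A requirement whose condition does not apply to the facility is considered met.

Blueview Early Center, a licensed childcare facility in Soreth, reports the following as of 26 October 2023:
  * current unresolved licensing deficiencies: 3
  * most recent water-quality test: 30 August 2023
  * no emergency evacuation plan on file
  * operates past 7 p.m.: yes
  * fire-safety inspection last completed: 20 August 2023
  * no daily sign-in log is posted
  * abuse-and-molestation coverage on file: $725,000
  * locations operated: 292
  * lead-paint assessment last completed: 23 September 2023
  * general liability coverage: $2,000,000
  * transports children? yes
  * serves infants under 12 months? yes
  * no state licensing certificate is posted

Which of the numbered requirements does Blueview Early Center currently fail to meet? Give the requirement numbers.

1. condition 'operates past 7 p.m.' holds; state licensing certificate absent → not met
2. lead-paint assessment 33 days ago vs limit 30 → not met
3. water-quality test 57 days ago vs limit 90 → met
4. general liability coverage $2,000,000 ≥ $1,925,000 → met
5. condition 'serves infants under 12 months' holds; emergency evacuation plan absent → not met
6. abuse-and-molestation coverage $725,000 < $800,000 → not met
7. fire-safety inspection 67 days ago vs limit 60 → not met
8. condition 'transports children' holds; unresolved licensing deficiencies 3 > 2 → not met
9. daily sign-in log absent → not met
Not met: 1, 2, 5, 6, 7, 8, 9

1, 2, 5, 6, 7, 8, 9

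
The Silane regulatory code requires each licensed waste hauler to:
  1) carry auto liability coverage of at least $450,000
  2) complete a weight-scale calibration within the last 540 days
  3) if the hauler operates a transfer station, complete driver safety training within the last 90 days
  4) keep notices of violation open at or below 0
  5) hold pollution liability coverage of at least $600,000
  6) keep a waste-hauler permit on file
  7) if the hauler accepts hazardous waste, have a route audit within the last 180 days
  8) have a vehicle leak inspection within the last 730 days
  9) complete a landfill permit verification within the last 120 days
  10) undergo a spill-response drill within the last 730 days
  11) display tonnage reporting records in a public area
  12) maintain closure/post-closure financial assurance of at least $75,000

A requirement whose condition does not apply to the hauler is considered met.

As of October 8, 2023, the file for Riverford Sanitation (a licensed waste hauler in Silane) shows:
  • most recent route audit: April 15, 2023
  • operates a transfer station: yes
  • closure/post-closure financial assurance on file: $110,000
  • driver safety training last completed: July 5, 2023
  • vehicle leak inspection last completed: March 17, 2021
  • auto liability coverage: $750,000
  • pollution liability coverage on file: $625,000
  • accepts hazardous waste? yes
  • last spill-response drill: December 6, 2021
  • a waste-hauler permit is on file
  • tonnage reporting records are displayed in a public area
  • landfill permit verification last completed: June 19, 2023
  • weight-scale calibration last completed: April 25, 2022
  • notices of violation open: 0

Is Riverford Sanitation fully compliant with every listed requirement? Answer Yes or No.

No

1. auto liability coverage $750,000 ≥ $450,000 → met
2. weight-scale calibration 531 days ago vs limit 540 → met
3. condition 'operates a transfer station' holds; driver safety training 95 days ago vs limit 90 → not met
4. notices of violation open 0 ≤ 0 → met
5. pollution liability coverage $625,000 ≥ $600,000 → met
6. waste-hauler permit present → met
7. condition 'accepts hazardous waste' holds; route audit 176 days ago vs limit 180 → met
8. vehicle leak inspection 935 days ago vs limit 730 → not met
9. landfill permit verification 111 days ago vs limit 120 → met
10. spill-response drill 671 days ago vs limit 730 → met
11. tonnage reporting records present → met
12. closure/post-closure financial assurance $110,000 ≥ $75,000 → met
Not met: 3, 8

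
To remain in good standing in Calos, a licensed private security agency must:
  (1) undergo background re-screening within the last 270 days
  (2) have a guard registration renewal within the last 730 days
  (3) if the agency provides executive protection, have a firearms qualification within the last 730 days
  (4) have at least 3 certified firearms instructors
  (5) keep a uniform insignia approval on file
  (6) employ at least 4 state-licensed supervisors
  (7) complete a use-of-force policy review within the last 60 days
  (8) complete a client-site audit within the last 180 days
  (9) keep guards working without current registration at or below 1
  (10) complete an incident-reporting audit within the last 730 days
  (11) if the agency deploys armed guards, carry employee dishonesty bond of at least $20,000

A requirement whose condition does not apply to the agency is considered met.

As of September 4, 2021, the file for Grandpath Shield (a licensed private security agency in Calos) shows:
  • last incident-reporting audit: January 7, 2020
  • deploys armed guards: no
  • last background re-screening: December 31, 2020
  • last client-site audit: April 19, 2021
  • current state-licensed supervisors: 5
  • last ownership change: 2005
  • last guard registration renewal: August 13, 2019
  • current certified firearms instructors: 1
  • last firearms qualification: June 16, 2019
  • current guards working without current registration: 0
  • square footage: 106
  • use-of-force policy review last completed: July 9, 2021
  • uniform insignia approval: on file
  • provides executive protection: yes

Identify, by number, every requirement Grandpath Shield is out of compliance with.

1. background re-screening 247 days ago vs limit 270 → met
2. guard registration renewal 753 days ago vs limit 730 → not met
3. condition 'provides executive protection' holds; firearms qualification 811 days ago vs limit 730 → not met
4. certified firearms instructors 1 < 3 → not met
5. uniform insignia approval present → met
6. state-licensed supervisors 5 ≥ 4 → met
7. use-of-force policy review 57 days ago vs limit 60 → met
8. client-site audit 138 days ago vs limit 180 → met
9. guards working without current registration 0 ≤ 1 → met
10. incident-reporting audit 606 days ago vs limit 730 → met
11. condition 'deploys armed guards' does not hold → requirement n/a → met
Not met: 2, 3, 4

2, 3, 4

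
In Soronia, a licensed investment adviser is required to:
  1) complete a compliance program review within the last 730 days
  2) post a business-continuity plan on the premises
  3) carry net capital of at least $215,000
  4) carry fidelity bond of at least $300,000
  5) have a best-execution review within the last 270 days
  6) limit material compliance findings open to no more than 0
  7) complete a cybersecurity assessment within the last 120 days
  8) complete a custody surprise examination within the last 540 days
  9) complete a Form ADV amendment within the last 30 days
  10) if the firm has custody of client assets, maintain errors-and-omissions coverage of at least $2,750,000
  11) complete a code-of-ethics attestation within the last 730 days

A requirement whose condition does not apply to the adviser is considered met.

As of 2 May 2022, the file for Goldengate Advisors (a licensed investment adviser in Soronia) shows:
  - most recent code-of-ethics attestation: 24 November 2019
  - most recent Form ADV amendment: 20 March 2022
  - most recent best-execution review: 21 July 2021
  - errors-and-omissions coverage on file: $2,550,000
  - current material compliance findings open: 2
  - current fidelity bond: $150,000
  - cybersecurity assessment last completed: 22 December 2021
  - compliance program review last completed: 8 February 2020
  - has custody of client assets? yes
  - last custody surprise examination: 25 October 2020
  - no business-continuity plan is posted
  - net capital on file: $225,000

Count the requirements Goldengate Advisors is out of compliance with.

10

1. compliance program review 814 days ago vs limit 730 → not met
2. business-continuity plan absent → not met
3. net capital $225,000 ≥ $215,000 → met
4. fidelity bond $150,000 < $300,000 → not met
5. best-execution review 285 days ago vs limit 270 → not met
6. material compliance findings open 2 > 0 → not met
7. cybersecurity assessment 131 days ago vs limit 120 → not met
8. custody surprise examination 554 days ago vs limit 540 → not met
9. Form ADV amendment 43 days ago vs limit 30 → not met
10. condition 'has custody of client assets' holds; errors-and-omissions coverage $2,550,000 < $2,750,000 → not met
11. code-of-ethics attestation 890 days ago vs limit 730 → not met
Not met: 10 of 11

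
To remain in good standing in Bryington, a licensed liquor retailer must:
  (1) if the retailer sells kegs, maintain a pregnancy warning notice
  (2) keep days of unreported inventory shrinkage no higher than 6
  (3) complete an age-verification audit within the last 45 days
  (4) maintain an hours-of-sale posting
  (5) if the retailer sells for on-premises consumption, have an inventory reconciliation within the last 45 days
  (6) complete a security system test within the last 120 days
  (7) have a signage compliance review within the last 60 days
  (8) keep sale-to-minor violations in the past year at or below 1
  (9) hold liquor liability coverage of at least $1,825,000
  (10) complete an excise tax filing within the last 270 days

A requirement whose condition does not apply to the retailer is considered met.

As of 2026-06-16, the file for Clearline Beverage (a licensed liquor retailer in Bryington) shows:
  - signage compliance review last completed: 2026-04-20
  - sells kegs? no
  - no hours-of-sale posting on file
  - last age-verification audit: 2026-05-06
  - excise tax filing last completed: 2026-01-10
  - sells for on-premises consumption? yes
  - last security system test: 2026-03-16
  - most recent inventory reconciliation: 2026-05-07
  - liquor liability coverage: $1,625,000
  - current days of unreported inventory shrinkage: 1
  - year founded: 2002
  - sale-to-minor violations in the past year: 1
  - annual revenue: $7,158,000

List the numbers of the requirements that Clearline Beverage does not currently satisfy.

4, 9

1. condition 'sells kegs' does not hold → requirement n/a → met
2. days of unreported inventory shrinkage 1 ≤ 6 → met
3. age-verification audit 41 days ago vs limit 45 → met
4. hours-of-sale posting absent → not met
5. condition 'sells for on-premises consumption' holds; inventory reconciliation 40 days ago vs limit 45 → met
6. security system test 92 days ago vs limit 120 → met
7. signage compliance review 57 days ago vs limit 60 → met
8. sale-to-minor violations in the past year 1 ≤ 1 → met
9. liquor liability coverage $1,625,000 < $1,825,000 → not met
10. excise tax filing 157 days ago vs limit 270 → met
Not met: 4, 9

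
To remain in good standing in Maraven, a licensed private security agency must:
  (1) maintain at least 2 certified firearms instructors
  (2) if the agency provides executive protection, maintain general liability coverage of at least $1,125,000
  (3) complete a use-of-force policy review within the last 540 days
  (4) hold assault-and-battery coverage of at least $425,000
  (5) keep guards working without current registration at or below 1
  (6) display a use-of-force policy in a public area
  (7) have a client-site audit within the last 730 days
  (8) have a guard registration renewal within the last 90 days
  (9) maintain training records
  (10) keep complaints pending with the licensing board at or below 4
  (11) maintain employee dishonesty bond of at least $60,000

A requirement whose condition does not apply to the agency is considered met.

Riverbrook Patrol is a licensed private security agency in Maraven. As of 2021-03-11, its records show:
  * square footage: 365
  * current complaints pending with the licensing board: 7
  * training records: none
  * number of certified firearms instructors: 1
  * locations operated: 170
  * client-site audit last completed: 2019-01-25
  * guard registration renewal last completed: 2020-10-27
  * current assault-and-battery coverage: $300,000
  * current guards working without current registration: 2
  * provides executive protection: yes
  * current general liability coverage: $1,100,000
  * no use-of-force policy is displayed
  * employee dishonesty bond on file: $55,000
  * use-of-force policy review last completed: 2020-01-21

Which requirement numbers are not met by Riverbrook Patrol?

1. certified firearms instructors 1 < 2 → not met
2. condition 'provides executive protection' holds; general liability coverage $1,100,000 < $1,125,000 → not met
3. use-of-force policy review 415 days ago vs limit 540 → met
4. assault-and-battery coverage $300,000 < $425,000 → not met
5. guards working without current registration 2 > 1 → not met
6. use-of-force policy absent → not met
7. client-site audit 776 days ago vs limit 730 → not met
8. guard registration renewal 135 days ago vs limit 90 → not met
9. training records absent → not met
10. complaints pending with the licensing board 7 > 4 → not met
11. employee dishonesty bond $55,000 < $60,000 → not met
Not met: 1, 2, 4, 5, 6, 7, 8, 9, 10, 11

1, 2, 4, 5, 6, 7, 8, 9, 10, 11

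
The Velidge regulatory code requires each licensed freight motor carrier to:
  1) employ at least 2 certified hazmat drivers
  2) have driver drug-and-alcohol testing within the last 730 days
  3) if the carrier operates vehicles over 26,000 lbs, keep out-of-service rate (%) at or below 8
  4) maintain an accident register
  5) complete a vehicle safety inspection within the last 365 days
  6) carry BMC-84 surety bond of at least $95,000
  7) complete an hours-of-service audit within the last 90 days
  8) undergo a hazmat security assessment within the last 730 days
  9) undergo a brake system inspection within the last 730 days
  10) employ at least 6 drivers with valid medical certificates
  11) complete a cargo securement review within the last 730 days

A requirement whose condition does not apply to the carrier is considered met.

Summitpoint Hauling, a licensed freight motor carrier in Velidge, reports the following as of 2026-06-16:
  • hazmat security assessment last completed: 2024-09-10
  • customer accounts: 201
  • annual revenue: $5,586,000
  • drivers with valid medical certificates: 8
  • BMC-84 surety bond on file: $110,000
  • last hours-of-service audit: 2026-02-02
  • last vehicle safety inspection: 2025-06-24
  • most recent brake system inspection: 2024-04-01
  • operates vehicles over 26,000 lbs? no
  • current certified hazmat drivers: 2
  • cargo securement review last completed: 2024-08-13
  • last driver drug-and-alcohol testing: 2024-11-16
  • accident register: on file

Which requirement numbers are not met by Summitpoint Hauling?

1. certified hazmat drivers 2 ≥ 2 → met
2. driver drug-and-alcohol testing 577 days ago vs limit 730 → met
3. condition 'operates vehicles over 26,000 lbs' does not hold → requirement n/a → met
4. accident register present → met
5. vehicle safety inspection 357 days ago vs limit 365 → met
6. BMC-84 surety bond $110,000 ≥ $95,000 → met
7. hours-of-service audit 134 days ago vs limit 90 → not met
8. hazmat security assessment 644 days ago vs limit 730 → met
9. brake system inspection 806 days ago vs limit 730 → not met
10. drivers with valid medical certificates 8 ≥ 6 → met
11. cargo securement review 672 days ago vs limit 730 → met
Not met: 7, 9

7, 9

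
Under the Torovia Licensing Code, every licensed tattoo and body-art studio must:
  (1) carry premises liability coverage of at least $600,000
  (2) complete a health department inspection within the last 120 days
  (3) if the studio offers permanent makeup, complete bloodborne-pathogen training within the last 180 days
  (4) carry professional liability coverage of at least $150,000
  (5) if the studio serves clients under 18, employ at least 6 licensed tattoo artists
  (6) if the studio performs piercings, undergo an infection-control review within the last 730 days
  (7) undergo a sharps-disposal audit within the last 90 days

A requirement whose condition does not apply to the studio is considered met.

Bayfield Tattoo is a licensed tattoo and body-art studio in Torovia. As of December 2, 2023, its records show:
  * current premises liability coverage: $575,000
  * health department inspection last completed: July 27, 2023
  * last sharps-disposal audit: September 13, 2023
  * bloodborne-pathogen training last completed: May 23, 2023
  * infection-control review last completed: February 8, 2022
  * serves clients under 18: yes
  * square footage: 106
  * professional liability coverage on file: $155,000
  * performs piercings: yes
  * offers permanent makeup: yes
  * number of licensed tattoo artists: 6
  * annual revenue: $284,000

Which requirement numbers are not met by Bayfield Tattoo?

1. premises liability coverage $575,000 < $600,000 → not met
2. health department inspection 128 days ago vs limit 120 → not met
3. condition 'offers permanent makeup' holds; bloodborne-pathogen training 193 days ago vs limit 180 → not met
4. professional liability coverage $155,000 ≥ $150,000 → met
5. condition 'serves clients under 18' holds; licensed tattoo artists 6 ≥ 6 → met
6. condition 'performs piercings' holds; infection-control review 662 days ago vs limit 730 → met
7. sharps-disposal audit 80 days ago vs limit 90 → met
Not met: 1, 2, 3

1, 2, 3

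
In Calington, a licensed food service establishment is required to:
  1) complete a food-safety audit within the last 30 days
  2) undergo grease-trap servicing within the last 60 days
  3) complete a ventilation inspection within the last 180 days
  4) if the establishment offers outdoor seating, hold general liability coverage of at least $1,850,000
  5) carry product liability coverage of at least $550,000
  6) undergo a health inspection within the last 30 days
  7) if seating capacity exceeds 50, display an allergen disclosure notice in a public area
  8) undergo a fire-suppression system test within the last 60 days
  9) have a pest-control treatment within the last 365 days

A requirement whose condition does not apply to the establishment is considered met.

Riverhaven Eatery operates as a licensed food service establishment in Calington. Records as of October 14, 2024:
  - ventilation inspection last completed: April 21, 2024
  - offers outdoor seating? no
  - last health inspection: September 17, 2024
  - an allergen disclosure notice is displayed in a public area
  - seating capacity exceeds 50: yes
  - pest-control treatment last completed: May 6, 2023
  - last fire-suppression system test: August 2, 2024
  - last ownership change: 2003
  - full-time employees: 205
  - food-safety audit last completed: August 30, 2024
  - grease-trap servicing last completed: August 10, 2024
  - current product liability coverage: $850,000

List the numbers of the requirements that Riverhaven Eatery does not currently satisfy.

1, 2, 8, 9

1. food-safety audit 45 days ago vs limit 30 → not met
2. grease-trap servicing 65 days ago vs limit 60 → not met
3. ventilation inspection 176 days ago vs limit 180 → met
4. condition 'offers outdoor seating' does not hold → requirement n/a → met
5. product liability coverage $850,000 ≥ $550,000 → met
6. health inspection 27 days ago vs limit 30 → met
7. condition 'seating capacity exceeds 50' holds; allergen disclosure notice present → met
8. fire-suppression system test 73 days ago vs limit 60 → not met
9. pest-control treatment 527 days ago vs limit 365 → not met
Not met: 1, 2, 8, 9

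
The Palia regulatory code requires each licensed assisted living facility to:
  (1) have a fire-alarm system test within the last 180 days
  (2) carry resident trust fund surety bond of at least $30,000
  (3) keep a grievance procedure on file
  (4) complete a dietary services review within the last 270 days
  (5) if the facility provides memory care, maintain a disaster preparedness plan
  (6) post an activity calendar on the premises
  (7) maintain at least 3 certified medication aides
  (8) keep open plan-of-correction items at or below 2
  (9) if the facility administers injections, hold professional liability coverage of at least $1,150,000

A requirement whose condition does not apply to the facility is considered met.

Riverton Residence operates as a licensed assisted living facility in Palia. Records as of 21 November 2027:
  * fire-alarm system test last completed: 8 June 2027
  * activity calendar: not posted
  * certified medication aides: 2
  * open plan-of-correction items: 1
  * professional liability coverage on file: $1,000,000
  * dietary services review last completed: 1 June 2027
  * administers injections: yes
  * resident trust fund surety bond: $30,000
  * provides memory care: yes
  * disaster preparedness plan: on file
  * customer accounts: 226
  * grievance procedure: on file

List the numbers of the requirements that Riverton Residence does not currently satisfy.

1. fire-alarm system test 166 days ago vs limit 180 → met
2. resident trust fund surety bond $30,000 ≥ $30,000 → met
3. grievance procedure present → met
4. dietary services review 173 days ago vs limit 270 → met
5. condition 'provides memory care' holds; disaster preparedness plan present → met
6. activity calendar absent → not met
7. certified medication aides 2 < 3 → not met
8. open plan-of-correction items 1 ≤ 2 → met
9. condition 'administers injections' holds; professional liability coverage $1,000,000 < $1,150,000 → not met
Not met: 6, 7, 9

6, 7, 9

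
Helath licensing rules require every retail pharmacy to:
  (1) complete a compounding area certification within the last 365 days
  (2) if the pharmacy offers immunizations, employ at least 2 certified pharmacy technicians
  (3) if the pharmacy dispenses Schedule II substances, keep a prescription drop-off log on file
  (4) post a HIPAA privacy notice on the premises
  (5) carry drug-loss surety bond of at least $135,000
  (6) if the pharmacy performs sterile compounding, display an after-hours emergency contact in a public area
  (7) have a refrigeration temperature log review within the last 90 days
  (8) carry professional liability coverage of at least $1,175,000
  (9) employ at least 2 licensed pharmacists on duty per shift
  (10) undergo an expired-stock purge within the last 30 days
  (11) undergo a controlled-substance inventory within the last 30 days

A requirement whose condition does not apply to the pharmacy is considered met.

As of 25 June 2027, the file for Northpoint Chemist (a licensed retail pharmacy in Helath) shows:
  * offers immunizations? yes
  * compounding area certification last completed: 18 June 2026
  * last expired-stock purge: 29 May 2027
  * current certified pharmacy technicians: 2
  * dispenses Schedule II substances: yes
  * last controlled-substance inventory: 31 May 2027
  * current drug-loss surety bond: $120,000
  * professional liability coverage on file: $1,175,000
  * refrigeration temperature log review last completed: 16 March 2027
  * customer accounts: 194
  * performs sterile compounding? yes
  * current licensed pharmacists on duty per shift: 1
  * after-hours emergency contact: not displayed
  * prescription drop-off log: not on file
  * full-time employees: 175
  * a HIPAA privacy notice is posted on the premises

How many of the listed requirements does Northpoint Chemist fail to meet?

6

1. compounding area certification 372 days ago vs limit 365 → not met
2. condition 'offers immunizations' holds; certified pharmacy technicians 2 ≥ 2 → met
3. condition 'dispenses Schedule II substances' holds; prescription drop-off log absent → not met
4. HIPAA privacy notice present → met
5. drug-loss surety bond $120,000 < $135,000 → not met
6. condition 'performs sterile compounding' holds; after-hours emergency contact absent → not met
7. refrigeration temperature log review 101 days ago vs limit 90 → not met
8. professional liability coverage $1,175,000 ≥ $1,175,000 → met
9. licensed pharmacists on duty per shift 1 < 2 → not met
10. expired-stock purge 27 days ago vs limit 30 → met
11. controlled-substance inventory 25 days ago vs limit 30 → met
Not met: 6 of 11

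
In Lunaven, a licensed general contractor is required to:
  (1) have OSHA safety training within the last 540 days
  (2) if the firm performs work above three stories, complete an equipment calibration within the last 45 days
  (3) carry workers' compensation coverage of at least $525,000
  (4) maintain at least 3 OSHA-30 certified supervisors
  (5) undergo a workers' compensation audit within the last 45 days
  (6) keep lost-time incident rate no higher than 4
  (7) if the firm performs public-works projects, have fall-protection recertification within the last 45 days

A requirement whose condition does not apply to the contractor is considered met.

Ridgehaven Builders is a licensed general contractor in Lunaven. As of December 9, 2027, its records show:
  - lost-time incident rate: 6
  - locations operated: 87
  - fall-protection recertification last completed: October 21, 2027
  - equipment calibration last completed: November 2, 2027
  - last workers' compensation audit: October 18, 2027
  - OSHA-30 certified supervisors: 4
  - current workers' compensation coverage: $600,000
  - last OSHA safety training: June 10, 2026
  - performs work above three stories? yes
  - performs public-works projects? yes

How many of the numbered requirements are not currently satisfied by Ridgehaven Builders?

4

1. OSHA safety training 547 days ago vs limit 540 → not met
2. condition 'performs work above three stories' holds; equipment calibration 37 days ago vs limit 45 → met
3. workers' compensation coverage $600,000 ≥ $525,000 → met
4. OSHA-30 certified supervisors 4 ≥ 3 → met
5. workers' compensation audit 52 days ago vs limit 45 → not met
6. lost-time incident rate 6 > 4 → not met
7. condition 'performs public-works projects' holds; fall-protection recertification 49 days ago vs limit 45 → not met
Not met: 4 of 7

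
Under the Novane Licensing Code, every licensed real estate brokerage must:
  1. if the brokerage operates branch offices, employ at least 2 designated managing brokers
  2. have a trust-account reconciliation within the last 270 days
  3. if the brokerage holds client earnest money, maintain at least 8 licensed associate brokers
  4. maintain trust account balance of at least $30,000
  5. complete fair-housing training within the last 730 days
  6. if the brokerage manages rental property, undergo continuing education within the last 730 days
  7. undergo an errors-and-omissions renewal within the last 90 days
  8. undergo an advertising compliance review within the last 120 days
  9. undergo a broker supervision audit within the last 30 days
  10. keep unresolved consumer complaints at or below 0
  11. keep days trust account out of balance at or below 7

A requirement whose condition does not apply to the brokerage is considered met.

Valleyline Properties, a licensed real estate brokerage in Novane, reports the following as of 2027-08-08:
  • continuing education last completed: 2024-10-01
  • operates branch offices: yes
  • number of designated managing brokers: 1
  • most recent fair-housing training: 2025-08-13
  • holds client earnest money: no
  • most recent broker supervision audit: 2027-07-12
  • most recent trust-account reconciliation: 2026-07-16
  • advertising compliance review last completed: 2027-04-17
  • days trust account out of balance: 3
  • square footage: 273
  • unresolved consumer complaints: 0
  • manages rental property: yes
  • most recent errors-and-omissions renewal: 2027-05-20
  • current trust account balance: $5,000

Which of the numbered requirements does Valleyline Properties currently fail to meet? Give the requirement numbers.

1, 2, 4, 6

1. condition 'operates branch offices' holds; designated managing brokers 1 < 2 → not met
2. trust-account reconciliation 388 days ago vs limit 270 → not met
3. condition 'holds client earnest money' does not hold → requirement n/a → met
4. trust account balance $5,000 < $30,000 → not met
5. fair-housing training 725 days ago vs limit 730 → met
6. condition 'manages rental property' holds; continuing education 1041 days ago vs limit 730 → not met
7. errors-and-omissions renewal 80 days ago vs limit 90 → met
8. advertising compliance review 113 days ago vs limit 120 → met
9. broker supervision audit 27 days ago vs limit 30 → met
10. unresolved consumer complaints 0 ≤ 0 → met
11. days trust account out of balance 3 ≤ 7 → met
Not met: 1, 2, 4, 6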